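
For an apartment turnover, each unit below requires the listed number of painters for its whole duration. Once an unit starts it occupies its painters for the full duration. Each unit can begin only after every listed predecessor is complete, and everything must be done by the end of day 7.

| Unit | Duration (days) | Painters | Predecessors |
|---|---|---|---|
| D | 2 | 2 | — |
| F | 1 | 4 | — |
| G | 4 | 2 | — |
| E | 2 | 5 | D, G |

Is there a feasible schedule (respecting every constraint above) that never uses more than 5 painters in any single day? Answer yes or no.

yes

Schedule D@1, F@5, G@1, E@6: d1:4  d2:4  d3:2  d4:2  d5:4  d6:5  d7:5 — peak 5 ≤ 5.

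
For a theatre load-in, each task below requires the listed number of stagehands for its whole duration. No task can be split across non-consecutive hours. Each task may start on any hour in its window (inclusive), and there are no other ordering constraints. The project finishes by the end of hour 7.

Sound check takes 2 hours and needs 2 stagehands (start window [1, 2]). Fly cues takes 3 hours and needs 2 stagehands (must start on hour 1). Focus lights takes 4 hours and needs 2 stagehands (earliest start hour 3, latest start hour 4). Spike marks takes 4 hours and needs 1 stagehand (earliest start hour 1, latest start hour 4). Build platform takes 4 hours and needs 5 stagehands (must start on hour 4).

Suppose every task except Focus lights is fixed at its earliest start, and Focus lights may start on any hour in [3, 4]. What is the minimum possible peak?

8

Focus lights@3: h1:5  h2:5  h3:5  h4:8  h5:7  h6:7  h7:5 → peak 8
Focus lights@4: h1:5  h2:5  h3:3  h4:8  h5:7  h6:7  h7:7 → peak 8
Best is Focus lights@3, peak 8.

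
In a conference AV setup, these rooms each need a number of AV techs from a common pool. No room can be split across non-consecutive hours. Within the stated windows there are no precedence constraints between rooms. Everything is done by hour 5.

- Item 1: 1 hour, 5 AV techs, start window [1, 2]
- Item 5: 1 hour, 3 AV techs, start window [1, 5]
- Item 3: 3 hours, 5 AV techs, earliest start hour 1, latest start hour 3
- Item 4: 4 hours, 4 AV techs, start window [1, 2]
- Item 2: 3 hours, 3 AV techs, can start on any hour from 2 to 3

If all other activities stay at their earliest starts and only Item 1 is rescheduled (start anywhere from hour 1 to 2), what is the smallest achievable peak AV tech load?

17

Item 1@1: h1:17  h2:12  h3:12  h4:7  h5:0 → peak 17
Item 1@2: h1:12  h2:17  h3:12  h4:7  h5:0 → peak 17
Best is Item 1@1, peak 17.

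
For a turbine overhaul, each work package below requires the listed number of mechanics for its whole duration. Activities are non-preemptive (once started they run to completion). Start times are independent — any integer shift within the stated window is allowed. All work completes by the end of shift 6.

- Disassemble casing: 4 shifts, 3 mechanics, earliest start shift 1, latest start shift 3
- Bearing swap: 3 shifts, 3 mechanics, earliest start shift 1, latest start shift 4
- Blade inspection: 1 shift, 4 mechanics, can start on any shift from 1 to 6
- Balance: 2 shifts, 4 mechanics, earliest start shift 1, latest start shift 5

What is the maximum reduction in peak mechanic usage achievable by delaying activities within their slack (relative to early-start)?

Early-start peak: s1:14  s2:10  s3:6  s4:3  s5:0  s6:0 ⇒ 14.
Leveled (Disassemble casing@1, Bearing swap@1, Blade inspection@4, Balance@5): s1:6  s2:6  s3:6  s4:7  s5:4  s6:4 ⇒ 7.
Reduction 14 − 7 = 7.

7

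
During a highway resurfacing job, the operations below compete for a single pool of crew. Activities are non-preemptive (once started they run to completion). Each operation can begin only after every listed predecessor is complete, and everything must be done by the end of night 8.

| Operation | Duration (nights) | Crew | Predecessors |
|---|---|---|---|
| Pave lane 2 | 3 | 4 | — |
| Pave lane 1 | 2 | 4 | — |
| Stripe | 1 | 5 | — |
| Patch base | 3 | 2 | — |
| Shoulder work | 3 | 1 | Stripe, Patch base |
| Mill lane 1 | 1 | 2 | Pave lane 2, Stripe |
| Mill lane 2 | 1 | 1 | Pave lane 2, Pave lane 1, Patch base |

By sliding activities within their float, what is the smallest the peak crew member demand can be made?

6

Early-start (Pave lane 2@1, Pave lane 1@1, Stripe@1, Patch base@1, Shoulder work@4, Mill lane 1@4, Mill lane 2@4) gives peak 15: n1:15  n2:10  n3:6  n4:4  n5:1  n6:1  n7:0  n8:0.
Shift Pave lane 1→5, Stripe→4, Shoulder work→5, Mill lane 1→7, Mill lane 2→7.
Schedule Pave lane 2@1, Pave lane 1@5, Stripe@4, Patch base@1, Shoulder work@5, Mill lane 1@7, Mill lane 2@7: n1:6  n2:6  n3:6  n4:5  n5:5  n6:5  n7:4  n8:0 — peak 6.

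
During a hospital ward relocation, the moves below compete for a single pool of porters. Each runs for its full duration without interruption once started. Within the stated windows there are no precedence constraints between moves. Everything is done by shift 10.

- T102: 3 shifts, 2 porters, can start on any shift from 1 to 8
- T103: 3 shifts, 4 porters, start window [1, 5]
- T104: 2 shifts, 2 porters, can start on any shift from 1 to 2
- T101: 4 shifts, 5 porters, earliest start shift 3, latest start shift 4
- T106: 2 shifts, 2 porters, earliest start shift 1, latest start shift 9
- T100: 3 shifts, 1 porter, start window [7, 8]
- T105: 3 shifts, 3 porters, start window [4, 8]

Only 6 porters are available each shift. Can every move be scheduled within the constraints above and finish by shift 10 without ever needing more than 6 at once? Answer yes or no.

no

The minimum achievable peak is 7; 6 < 7, so no feasible schedule stays within the cap.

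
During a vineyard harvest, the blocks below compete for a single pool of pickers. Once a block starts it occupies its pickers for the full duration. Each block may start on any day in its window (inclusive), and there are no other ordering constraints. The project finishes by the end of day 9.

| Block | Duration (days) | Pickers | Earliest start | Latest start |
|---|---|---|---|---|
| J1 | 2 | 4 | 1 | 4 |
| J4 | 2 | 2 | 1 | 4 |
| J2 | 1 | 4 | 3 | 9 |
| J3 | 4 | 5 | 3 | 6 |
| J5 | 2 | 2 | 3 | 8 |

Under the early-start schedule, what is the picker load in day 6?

At early start, day 6 has: J3.
Demand: 5 = 5.

5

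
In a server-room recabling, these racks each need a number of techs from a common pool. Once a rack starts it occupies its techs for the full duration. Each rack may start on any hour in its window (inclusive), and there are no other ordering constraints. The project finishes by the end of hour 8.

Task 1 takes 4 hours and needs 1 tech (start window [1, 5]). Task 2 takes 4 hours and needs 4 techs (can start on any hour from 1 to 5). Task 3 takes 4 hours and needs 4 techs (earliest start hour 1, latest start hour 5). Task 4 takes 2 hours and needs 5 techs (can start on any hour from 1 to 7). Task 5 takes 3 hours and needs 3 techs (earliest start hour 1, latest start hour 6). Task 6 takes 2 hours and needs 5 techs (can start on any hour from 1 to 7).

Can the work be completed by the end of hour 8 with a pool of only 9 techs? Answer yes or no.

Schedule Task 1@1, Task 2@1, Task 3@1, Task 4@5, Task 5@5, Task 6@7: h1:9  h2:9  h3:9  h4:9  h5:8  h6:8  h7:8  h8:5 — peak 9 ≤ 9.

yes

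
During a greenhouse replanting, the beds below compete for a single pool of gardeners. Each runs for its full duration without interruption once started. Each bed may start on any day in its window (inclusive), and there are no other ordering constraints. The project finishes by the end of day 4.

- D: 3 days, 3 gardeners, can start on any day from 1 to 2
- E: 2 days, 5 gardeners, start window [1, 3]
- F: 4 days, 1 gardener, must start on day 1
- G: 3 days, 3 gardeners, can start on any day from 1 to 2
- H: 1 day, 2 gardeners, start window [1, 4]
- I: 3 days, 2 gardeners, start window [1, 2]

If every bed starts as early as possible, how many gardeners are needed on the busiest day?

Early-start schedule: D@1, E@1, F@1, G@1, H@1, I@1.
Load per day: day 1: 16, day 2: 14, day 3: 9, day 4: 1.
Peak is 16.

16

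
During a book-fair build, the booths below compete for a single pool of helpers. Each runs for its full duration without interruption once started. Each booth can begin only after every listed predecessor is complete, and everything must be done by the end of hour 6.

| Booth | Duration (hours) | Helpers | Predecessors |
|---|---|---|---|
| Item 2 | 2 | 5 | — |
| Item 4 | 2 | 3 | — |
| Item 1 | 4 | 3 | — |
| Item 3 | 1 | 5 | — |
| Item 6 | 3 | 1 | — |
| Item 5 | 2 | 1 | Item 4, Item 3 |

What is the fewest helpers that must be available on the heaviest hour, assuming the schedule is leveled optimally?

Early-start (Item 2@1, Item 4@1, Item 1@1, Item 3@1, Item 6@1, Item 5@3) gives peak 17: h1:17  h2:12  h3:5  h4:4  h5:0  h6:0.
Shift Item 1→3, Item 3→3, Item 6→4, Item 5→4.
Schedule Item 2@1, Item 4@1, Item 1@3, Item 3@3, Item 6@4, Item 5@4: h1:8  h2:8  h3:8  h4:5  h5:5  h6:4 — peak 8.

8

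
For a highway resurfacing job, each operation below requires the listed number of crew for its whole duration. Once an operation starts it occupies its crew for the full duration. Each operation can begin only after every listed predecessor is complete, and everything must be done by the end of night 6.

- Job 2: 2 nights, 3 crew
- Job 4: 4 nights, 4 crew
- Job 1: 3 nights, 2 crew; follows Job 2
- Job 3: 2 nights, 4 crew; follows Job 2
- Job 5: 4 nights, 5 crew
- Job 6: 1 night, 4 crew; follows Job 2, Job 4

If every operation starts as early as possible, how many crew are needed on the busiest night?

Early-start schedule: Job 2@1, Job 4@1, Job 1@3, Job 3@3, Job 5@1, Job 6@5.
Load per night: night 1: 12, night 2: 12, night 3: 15, night 4: 15, night 5: 6, night 6: 0.
Peak is 15.

15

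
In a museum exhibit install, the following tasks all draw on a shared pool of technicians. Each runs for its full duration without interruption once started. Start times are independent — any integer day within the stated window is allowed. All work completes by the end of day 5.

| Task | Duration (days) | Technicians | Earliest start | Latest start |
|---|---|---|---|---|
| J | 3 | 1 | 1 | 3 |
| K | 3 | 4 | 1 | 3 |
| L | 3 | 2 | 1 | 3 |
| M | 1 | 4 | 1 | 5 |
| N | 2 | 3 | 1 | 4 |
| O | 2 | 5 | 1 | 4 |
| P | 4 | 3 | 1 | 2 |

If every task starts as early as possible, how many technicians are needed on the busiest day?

22

Early-start schedule: J@1, K@1, L@1, M@1, N@1, O@1, P@1.
Load per day: day 1: 22, day 2: 18, day 3: 10, day 4: 3, day 5: 0.
Peak is 22.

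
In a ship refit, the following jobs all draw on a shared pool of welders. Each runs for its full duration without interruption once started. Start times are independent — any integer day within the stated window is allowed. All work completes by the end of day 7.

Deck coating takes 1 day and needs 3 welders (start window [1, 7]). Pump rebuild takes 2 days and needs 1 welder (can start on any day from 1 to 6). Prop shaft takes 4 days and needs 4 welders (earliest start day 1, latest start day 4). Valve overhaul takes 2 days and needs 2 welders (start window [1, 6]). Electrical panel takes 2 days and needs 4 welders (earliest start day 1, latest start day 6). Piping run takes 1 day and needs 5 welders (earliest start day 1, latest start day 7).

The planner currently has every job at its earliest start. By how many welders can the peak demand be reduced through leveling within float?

12

Early-start peak: d1:19  d2:11  d3:4  d4:4  d5:0  d6:0  d7:0 ⇒ 19.
Leveled (Deck coating@1, Pump rebuild@2, Prop shaft@1, Valve overhaul@2, Electrical panel@5, Piping run@7): d1:7  d2:7  d3:7  d4:4  d5:4  d6:4  d7:5 ⇒ 7.
Reduction 19 − 7 = 12.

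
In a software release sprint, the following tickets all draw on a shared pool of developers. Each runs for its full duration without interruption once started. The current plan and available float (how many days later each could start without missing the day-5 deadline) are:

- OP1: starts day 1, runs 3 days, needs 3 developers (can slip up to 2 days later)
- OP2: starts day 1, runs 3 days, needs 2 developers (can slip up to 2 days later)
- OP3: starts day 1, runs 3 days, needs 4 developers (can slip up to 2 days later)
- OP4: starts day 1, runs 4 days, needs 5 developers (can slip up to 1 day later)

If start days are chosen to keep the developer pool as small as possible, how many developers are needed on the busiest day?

14

Schedule OP1@1, OP2@1, OP3@1, OP4@1: d1:14  d2:14  d3:14  d4:5  d5:0 — peak 14.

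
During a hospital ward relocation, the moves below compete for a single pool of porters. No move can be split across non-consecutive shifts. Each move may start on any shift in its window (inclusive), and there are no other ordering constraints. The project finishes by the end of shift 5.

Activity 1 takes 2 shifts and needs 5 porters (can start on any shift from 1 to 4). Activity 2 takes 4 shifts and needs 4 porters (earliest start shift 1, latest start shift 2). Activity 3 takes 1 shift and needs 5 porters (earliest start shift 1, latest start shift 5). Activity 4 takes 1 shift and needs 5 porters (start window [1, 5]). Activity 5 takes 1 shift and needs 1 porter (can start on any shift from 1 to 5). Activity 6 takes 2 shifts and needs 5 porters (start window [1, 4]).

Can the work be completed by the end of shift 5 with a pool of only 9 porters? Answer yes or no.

no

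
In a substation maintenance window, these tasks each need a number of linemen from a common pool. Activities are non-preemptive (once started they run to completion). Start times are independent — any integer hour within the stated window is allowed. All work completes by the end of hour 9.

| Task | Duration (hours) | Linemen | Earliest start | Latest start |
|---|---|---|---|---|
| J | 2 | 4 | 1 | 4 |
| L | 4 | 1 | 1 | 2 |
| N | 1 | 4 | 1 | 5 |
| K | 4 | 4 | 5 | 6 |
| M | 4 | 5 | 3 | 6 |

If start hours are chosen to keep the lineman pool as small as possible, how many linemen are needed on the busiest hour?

9

Schedule J@1, L@1, N@1, K@5, M@3: h1:9  h2:5  h3:6  h4:6  h5:9  h6:9  h7:4  h8:4  h9:0 — peak 9.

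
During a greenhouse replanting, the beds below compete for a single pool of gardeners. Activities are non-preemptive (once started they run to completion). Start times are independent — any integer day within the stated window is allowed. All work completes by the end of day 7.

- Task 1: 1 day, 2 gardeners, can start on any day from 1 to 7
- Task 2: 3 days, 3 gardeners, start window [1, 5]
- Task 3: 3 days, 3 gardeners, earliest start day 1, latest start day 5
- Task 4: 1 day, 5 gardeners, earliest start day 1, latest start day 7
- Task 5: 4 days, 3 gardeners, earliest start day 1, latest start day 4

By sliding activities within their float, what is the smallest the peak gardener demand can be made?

6

Early-start (Task 1@1, Task 2@1, Task 3@1, Task 4@1, Task 5@1) gives peak 16: d1:16  d2:9  d3:9  d4:3  d5:0  d6:0  d7:0.
Shift Task 3→4, Task 4→7, Task 5→2.
Schedule Task 1@1, Task 2@1, Task 3@4, Task 4@7, Task 5@2: d1:5  d2:6  d3:6  d4:6  d5:6  d6:3  d7:5 — peak 6.
Total gardener-days = 37 over 7 days ⇒ peak ≥ ⌈37/7⌉ = 6, so 6 is optimal.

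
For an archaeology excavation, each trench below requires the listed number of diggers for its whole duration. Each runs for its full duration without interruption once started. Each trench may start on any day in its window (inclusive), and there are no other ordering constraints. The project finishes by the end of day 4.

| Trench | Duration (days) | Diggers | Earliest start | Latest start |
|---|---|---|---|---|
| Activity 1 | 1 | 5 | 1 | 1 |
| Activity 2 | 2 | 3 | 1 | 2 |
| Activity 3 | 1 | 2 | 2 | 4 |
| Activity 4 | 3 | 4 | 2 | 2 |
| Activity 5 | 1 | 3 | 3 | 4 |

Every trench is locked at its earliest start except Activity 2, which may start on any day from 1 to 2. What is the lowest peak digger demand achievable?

9

Activity 2@1: d1:8  d2:9  d3:7  d4:4 → peak 9
Activity 2@2: d1:5  d2:9  d3:10  d4:4 → peak 10
Best is Activity 2@1, peak 9.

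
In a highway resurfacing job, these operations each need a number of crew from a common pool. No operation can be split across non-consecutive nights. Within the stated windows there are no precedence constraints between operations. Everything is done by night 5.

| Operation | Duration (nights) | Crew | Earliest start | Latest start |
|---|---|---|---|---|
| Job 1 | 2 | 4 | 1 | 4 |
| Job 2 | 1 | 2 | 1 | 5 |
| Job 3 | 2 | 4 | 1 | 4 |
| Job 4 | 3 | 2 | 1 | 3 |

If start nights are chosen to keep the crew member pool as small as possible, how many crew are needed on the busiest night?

6

Early-start (Job 1@1, Job 2@1, Job 3@1, Job 4@1) gives peak 12: n1:12  n2:10  n3:2  n4:0  n5:0.
Shift Job 3→3, Job 4→2.
Schedule Job 1@1, Job 2@1, Job 3@3, Job 4@2: n1:6  n2:6  n3:6  n4:6  n5:0 — peak 6.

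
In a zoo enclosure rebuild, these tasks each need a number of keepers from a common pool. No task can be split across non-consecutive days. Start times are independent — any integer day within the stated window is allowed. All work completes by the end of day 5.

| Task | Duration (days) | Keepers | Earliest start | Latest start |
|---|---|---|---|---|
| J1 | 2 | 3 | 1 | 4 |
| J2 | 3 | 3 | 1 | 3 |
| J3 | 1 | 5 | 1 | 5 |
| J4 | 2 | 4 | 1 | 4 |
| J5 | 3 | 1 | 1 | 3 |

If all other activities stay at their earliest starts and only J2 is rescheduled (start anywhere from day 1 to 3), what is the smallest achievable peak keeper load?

J2@1: d1:16  d2:11  d3:4  d4:0  d5:0 → peak 16
J2@2: d1:13  d2:11  d3:4  d4:3  d5:0 → peak 13
J2@3: d1:13  d2:8  d3:4  d4:3  d5:3 → peak 13
Best is J2@2, peak 13.

13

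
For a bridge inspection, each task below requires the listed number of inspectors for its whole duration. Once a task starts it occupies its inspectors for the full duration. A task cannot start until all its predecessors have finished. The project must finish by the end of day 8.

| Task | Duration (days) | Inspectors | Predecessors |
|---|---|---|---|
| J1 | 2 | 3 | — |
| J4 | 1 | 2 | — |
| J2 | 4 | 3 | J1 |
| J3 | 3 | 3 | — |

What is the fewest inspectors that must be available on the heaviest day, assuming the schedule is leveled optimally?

Early-start (J1@1, J4@1, J2@3, J3@1) gives peak 8: d1:8  d2:6  d3:6  d4:3  d5:3  d6:3  d7:0  d8:0.
Shift J3→2.
Schedule J1@1, J4@1, J2@3, J3@2: d1:5  d2:6  d3:6  d4:6  d5:3  d6:3  d7:0  d8:0 — peak 6.

6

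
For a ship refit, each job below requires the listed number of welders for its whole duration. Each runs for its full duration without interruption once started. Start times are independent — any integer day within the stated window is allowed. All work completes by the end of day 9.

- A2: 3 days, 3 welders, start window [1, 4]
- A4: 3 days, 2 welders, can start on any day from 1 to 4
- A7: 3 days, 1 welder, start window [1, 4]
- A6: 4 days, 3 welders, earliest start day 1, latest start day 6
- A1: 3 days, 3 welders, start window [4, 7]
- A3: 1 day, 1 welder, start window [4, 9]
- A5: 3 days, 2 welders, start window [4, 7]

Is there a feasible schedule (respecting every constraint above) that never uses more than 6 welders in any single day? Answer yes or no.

yes

Schedule A2@1, A4@1, A7@1, A6@4, A1@4, A3@7, A5@7: d1:6  d2:6  d3:6  d4:6  d5:6  d6:6  d7:6  d8:2  d9:2 — peak 6 ≤ 6.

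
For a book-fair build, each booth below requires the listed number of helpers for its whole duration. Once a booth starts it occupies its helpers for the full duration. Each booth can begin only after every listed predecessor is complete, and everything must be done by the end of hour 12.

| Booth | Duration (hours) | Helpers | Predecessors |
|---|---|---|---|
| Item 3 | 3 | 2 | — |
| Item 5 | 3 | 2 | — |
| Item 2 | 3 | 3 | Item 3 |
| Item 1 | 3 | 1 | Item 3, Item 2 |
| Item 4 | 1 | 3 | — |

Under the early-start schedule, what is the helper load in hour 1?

7

At early start, hour 1 has: Item 3, Item 5, Item 4.
Demand: 2 + 2 + 3 = 7.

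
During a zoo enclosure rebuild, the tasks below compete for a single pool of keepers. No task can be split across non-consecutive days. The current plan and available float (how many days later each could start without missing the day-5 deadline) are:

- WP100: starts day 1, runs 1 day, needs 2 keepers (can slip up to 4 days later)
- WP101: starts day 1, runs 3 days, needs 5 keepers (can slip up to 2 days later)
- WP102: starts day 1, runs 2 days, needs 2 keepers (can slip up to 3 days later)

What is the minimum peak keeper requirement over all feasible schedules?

Early-start (WP100@1, WP101@1, WP102@1) gives peak 9: d1:9  d2:7  d3:5  d4:0  d5:0.
Shift WP101→3.
Schedule WP100@1, WP101@3, WP102@1: d1:4  d2:2  d3:5  d4:5  d5:5 — peak 5.
Total keeper-days = 21 over 5 days ⇒ peak ≥ ⌈21/5⌉ = 5, so 5 is optimal.

5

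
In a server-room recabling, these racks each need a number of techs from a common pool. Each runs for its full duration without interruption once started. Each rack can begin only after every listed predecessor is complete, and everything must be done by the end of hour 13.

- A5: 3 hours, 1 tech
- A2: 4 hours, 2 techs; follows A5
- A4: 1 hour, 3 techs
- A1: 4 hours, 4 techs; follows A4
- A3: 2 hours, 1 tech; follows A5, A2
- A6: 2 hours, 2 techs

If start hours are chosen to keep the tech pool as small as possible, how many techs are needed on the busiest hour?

4

Early-start (A5@1, A2@4, A4@1, A1@2, A3@8, A6@1) gives peak 7: h1:6  h2:7  h3:5  h4:6  h5:6  h6:2  h7:2  h8:1  h9:1  h10:0  h11:0  h12:0  h13:0.
Shift A1→8, A3→12, A6→2.
Schedule A5@1, A2@4, A4@1, A1@8, A3@12, A6@2: h1:4  h2:3  h3:3  h4:2  h5:2  h6:2  h7:2  h8:4  h9:4  h10:4  h11:4  h12:1  h13:1 — peak 4.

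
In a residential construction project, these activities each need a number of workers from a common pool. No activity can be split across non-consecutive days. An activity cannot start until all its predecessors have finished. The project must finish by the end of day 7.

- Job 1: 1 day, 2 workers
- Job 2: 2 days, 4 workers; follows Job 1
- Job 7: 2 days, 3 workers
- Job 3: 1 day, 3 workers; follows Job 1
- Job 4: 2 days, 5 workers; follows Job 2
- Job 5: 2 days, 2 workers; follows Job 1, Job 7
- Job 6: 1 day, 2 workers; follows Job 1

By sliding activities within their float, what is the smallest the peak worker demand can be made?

6

Early-start (Job 1@1, Job 2@2, Job 7@1, Job 3@2, Job 4@4, Job 5@3, Job 6@2) gives peak 12: d1:5  d2:12  d3:6  d4:7  d5:5  d6:0  d7:0.
Shift Job 2→3, Job 4→5, Job 6→7.
Schedule Job 1@1, Job 2@3, Job 7@1, Job 3@2, Job 4@5, Job 5@3, Job 6@7: d1:5  d2:6  d3:6  d4:6  d5:5  d6:5  d7:2 — peak 6.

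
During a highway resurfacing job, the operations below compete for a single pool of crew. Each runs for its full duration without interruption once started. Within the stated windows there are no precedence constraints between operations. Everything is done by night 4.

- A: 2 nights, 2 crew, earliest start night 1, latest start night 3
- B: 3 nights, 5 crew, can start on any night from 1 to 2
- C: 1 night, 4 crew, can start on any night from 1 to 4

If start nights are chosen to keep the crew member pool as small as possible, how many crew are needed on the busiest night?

7

Early-start (A@1, B@1, C@1) gives peak 11: n1:11  n2:7  n3:5  n4:0.
Shift C→4.
Schedule A@1, B@1, C@4: n1:7  n2:7  n3:5  n4:4 — peak 7.
No arrangement of the 24 feasible schedules does better.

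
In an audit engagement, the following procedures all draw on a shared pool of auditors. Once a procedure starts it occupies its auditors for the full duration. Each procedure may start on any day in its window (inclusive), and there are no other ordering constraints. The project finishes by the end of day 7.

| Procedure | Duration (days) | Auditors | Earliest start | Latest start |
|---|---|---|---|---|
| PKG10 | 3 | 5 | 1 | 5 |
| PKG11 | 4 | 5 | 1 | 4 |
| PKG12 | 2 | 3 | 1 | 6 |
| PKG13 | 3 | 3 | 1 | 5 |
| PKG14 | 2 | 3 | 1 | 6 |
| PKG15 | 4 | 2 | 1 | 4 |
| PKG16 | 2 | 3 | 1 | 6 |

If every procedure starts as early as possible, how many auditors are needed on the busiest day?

Early-start schedule: PKG10@1, PKG11@1, PKG12@1, PKG13@1, PKG14@1, PKG15@1, PKG16@1.
Load per day: day 1: 24, day 2: 24, day 3: 15, day 4: 7, day 5: 0, day 6: 0, day 7: 0.
Peak is 24.

24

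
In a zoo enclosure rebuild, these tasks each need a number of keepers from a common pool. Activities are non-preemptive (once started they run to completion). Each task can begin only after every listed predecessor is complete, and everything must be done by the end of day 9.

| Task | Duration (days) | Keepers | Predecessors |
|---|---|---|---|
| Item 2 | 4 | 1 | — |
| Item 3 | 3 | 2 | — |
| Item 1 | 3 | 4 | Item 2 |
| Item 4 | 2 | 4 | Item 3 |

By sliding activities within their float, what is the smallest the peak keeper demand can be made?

4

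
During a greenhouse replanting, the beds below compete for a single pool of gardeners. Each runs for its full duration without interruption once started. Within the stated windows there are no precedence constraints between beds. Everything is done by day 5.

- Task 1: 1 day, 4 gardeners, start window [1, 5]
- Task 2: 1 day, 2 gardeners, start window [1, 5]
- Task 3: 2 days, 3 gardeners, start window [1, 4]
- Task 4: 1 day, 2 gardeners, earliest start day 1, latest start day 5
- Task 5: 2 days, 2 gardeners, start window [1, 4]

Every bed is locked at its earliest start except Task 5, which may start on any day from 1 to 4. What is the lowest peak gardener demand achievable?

11

Task 5@1: d1:13  d2:5  d3:0  d4:0  d5:0 → peak 13
Task 5@2: d1:11  d2:5  d3:2  d4:0  d5:0 → peak 11
Task 5@3: d1:11  d2:3  d3:2  d4:2  d5:0 → peak 11
Task 5@4: d1:11  d2:3  d3:0  d4:2  d5:2 → peak 11
Best is Task 5@2, peak 11.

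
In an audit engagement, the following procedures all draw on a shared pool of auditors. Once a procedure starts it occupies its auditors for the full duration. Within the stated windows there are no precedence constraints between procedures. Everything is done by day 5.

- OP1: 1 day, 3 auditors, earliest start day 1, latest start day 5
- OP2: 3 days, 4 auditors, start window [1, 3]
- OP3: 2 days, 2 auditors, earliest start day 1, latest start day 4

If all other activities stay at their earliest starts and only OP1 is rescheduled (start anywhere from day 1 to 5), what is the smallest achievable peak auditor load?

6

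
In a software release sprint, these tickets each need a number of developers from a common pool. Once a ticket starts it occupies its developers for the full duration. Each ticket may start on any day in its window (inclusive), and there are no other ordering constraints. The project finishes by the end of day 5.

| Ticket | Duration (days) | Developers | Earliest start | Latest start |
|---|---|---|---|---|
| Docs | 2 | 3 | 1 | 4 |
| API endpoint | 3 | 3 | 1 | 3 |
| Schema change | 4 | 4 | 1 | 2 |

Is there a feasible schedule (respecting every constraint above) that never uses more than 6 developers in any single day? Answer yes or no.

no

Total developer-days = 31; over 5 days the average is 31/5 > 6, so some day must exceed 6.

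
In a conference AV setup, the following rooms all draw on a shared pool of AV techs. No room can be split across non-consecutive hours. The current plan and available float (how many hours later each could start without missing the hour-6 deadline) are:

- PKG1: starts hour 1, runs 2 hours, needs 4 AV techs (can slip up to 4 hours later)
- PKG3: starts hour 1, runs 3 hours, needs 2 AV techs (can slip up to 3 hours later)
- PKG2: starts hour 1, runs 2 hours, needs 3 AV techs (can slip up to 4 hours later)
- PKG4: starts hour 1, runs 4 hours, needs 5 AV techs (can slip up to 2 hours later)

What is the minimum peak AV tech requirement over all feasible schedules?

7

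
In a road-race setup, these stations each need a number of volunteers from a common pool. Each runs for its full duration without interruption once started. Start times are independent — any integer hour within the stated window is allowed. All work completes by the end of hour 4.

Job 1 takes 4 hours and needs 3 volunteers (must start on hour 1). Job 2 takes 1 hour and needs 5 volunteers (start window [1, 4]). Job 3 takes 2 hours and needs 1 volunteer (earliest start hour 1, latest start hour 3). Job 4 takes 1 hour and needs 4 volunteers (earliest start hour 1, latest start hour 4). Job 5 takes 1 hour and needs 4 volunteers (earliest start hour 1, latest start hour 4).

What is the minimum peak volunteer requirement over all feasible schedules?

8

Early-start (Job 1@1, Job 2@1, Job 3@1, Job 4@1, Job 5@1) gives peak 17: h1:17  h2:4  h3:3  h4:3.
Shift Job 3→2, Job 4→2, Job 5→3.
Schedule Job 1@1, Job 2@1, Job 3@2, Job 4@2, Job 5@3: h1:8  h2:8  h3:8  h4:3 — peak 8.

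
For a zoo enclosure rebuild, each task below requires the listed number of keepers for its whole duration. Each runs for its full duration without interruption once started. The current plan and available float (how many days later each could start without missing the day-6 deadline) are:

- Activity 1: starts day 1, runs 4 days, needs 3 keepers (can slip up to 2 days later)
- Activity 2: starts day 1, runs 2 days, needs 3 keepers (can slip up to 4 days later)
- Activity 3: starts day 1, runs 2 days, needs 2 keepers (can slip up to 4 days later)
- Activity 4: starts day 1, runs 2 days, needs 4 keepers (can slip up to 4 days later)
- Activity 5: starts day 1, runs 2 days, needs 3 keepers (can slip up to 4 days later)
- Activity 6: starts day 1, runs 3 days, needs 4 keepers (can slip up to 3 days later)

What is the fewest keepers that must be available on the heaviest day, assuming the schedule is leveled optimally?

9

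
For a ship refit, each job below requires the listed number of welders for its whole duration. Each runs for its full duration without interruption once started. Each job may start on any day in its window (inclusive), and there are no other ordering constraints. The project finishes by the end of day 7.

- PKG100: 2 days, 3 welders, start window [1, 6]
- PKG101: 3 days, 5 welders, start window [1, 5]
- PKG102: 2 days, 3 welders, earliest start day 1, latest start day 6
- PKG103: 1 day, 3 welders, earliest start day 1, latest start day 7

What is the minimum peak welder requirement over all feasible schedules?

6

Early-start (PKG100@1, PKG101@1, PKG102@1, PKG103@1) gives peak 14: d1:14  d2:11  d3:5  d4:0  d5:0  d6:0  d7:0.
Shift PKG101→3, PKG103→6.
Schedule PKG100@1, PKG101@3, PKG102@1, PKG103@6: d1:6  d2:6  d3:5  d4:5  d5:5  d6:3  d7:0 — peak 6.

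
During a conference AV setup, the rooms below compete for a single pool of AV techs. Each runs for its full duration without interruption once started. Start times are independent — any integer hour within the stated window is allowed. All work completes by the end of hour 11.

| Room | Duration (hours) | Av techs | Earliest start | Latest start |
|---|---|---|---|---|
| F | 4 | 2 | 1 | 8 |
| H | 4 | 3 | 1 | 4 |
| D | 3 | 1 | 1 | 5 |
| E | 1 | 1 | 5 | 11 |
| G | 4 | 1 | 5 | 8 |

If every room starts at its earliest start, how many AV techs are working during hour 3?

At early start, hour 3 has: F, H, D.
Demand: 2 + 3 + 1 = 6.

6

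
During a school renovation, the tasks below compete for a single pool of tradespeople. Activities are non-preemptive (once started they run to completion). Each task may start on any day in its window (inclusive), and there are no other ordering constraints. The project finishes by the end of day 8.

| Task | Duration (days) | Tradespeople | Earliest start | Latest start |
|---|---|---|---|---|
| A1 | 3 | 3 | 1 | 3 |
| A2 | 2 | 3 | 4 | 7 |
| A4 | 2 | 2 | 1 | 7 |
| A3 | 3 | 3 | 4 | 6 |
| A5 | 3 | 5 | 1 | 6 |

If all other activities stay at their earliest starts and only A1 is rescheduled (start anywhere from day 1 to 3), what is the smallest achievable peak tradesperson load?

A1@1: d1:10  d2:10  d3:8  d4:6  d5:6  d6:3  d7:0  d8:0 → peak 10
A1@2: d1:7  d2:10  d3:8  d4:9  d5:6  d6:3  d7:0  d8:0 → peak 10
A1@3: d1:7  d2:7  d3:8  d4:9  d5:9  d6:3  d7:0  d8:0 → peak 9
Best is A1@3, peak 9.

9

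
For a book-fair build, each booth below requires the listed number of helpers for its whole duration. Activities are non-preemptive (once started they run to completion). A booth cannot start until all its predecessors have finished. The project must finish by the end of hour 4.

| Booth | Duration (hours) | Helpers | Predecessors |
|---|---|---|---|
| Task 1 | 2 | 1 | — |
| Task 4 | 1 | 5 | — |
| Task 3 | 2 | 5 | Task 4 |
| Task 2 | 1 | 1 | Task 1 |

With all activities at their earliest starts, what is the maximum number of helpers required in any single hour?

Early-start schedule: Task 1@1, Task 4@1, Task 3@2, Task 2@3.
Load per hour: hour 1: 6, hour 2: 6, hour 3: 6, hour 4: 0.
Peak is 6.

6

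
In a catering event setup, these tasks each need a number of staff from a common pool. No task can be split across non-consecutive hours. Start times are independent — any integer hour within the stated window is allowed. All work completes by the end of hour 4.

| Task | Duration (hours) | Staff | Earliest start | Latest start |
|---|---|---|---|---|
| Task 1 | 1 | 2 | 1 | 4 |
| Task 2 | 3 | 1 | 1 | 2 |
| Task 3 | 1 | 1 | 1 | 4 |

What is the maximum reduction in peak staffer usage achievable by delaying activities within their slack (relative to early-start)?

Early-start peak: h1:4  h2:1  h3:1  h4:0 ⇒ 4.
Leveled (Task 1@1, Task 2@2, Task 3@2): h1:2  h2:2  h3:1  h4:1 ⇒ 2.
Reduction 4 − 2 = 2.

2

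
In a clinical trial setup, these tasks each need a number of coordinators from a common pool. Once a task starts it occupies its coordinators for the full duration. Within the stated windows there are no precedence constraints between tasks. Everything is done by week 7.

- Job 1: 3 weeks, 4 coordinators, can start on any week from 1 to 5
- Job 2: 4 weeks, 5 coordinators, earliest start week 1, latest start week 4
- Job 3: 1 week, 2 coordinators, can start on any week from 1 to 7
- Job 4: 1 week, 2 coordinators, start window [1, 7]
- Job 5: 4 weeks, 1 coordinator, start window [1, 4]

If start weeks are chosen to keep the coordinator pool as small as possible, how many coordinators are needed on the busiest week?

6

Early-start (Job 1@1, Job 2@1, Job 3@1, Job 4@1, Job 5@1) gives peak 14: w1:14  w2:10  w3:10  w4:6  w5:0  w6:0  w7:0.
Shift Job 2→4, Job 4→2, Job 5→3.
Schedule Job 1@1, Job 2@4, Job 3@1, Job 4@2, Job 5@3: w1:6  w2:6  w3:5  w4:6  w5:6  w6:6  w7:5 — peak 6.
Total coordinator-weeks = 40 over 7 weeks ⇒ peak ≥ ⌈40/7⌉ = 6, so 6 is optimal.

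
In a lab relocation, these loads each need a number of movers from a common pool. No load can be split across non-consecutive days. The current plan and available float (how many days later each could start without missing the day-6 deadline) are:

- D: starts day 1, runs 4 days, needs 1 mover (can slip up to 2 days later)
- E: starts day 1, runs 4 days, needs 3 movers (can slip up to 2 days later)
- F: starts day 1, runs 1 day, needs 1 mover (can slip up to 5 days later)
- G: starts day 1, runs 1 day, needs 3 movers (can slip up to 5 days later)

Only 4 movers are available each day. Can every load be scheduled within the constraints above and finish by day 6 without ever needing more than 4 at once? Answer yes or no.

yes

Schedule D@1, E@1, F@5, G@5: d1:4  d2:4  d3:4  d4:4  d5:4  d6:0 — peak 4 ≤ 4.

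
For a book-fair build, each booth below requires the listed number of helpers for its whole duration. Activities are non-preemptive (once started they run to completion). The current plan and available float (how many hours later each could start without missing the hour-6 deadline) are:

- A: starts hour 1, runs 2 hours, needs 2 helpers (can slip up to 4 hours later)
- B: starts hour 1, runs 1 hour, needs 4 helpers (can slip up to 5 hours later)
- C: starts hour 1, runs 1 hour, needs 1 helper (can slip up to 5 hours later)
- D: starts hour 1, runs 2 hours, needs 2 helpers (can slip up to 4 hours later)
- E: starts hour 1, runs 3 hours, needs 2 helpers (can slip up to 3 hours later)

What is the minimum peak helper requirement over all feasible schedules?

4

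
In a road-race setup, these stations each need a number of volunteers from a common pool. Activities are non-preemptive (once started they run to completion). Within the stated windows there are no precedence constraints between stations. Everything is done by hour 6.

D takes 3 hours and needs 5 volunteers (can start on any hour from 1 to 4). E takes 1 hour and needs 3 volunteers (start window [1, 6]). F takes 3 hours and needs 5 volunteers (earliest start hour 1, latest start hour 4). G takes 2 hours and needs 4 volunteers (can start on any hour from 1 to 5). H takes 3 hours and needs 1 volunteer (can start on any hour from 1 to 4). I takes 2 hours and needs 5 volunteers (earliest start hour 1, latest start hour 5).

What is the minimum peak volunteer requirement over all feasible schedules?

Early-start (D@1, E@1, F@1, G@1, H@1, I@1) gives peak 23: h1:23  h2:20  h3:11  h4:0  h5:0  h6:0.
Shift F→2, G→4, H→4, I→5.
Schedule D@1, E@1, F@2, G@4, H@4, I@5: h1:8  h2:10  h3:10  h4:10  h5:10  h6:6 — peak 10.

10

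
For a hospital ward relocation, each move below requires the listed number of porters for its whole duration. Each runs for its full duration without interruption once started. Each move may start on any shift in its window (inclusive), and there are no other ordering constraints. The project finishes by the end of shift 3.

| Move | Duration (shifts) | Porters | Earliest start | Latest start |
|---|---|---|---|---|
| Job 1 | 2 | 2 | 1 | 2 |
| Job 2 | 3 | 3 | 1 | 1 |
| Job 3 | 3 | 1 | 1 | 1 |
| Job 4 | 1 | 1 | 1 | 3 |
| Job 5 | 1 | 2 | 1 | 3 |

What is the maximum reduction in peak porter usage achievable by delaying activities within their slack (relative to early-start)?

Early-start peak: s1:9  s2:6  s3:4 ⇒ 9.
Leveled (Job 1@1, Job 2@1, Job 3@1, Job 4@1, Job 5@3): s1:7  s2:6  s3:6 ⇒ 7.
Reduction 9 − 7 = 2.

2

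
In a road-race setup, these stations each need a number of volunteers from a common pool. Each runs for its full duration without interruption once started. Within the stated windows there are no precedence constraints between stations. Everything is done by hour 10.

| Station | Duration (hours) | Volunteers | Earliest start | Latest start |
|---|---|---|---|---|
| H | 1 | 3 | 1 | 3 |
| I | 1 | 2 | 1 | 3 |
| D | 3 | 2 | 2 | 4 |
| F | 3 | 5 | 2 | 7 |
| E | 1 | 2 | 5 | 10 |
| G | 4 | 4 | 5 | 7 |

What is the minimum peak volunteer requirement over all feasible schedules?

Schedule H@1, I@1, D@2, F@2, E@5, G@5: h1:5  h2:7  h3:7  h4:7  h5:6  h6:4  h7:4  h8:4  h9:0  h10:0 — peak 7.

7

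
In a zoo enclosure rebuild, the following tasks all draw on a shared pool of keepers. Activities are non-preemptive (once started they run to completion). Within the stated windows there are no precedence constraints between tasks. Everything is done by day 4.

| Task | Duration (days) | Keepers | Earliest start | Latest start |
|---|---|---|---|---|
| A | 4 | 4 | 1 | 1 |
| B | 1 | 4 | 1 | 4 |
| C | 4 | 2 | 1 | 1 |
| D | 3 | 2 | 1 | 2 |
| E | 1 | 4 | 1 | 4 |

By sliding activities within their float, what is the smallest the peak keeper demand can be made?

Early-start (A@1, B@1, C@1, D@1, E@1) gives peak 16: d1:16  d2:8  d3:8  d4:6.
Shift E→2.
Schedule A@1, B@1, C@1, D@1, E@2: d1:12  d2:12  d3:8  d4:6 — peak 12.

12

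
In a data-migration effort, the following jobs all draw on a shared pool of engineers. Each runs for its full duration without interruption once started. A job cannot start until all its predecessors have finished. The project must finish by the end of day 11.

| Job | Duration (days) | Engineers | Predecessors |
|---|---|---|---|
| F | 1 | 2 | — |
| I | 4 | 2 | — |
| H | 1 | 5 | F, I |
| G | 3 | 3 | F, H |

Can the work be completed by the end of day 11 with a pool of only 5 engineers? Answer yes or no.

Schedule F@1, I@1, H@5, G@6: d1:4  d2:2  d3:2  d4:2  d5:5  d6:3  d7:3  d8:3  d9:0  d10:0  d11:0 — peak 5 ≤ 5.

yes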